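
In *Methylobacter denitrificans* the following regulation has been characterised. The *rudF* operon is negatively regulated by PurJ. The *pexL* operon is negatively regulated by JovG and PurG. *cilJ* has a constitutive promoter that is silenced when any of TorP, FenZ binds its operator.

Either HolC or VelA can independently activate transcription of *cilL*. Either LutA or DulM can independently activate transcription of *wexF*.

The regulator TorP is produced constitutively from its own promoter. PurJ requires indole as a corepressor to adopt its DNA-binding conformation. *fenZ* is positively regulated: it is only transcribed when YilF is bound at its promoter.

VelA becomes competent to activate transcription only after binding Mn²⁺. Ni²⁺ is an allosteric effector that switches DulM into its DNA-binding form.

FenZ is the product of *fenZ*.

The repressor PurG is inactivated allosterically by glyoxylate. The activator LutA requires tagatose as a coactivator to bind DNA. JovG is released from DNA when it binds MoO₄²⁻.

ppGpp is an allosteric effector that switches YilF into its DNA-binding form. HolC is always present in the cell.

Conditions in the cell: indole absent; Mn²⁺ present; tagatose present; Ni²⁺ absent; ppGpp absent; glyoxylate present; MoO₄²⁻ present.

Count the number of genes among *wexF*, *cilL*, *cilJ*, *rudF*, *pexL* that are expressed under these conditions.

Tagatose is present, so LutA is active.
Ni²⁺ is absent, so DulM is inactive.
Activator LutA is present, so *wexF* is transcribed.
→ *wexF* is ON.
HolC is produced constitutively and is active.
Mn²⁺ is present, so VelA is active.
Activator HolC is present, so *cilL* is transcribed.
→ *cilL* is ON.
TorP is produced constitutively and is active.
ppGpp is absent, so YilF is inactive.
Required activator YilF is absent, so *fenZ* is not transcribed.
So FenZ is not produced.
With repressor TorP bound, *cilJ* is not transcribed.
→ *cilJ* is OFF.
Indole is absent, so PurJ is inactive.
With no repressor bound, *rudF* is transcribed.
→ *rudF* is ON.
MoO₄²⁻ is present, so JovG is inactive.
Glyoxylate is present, so PurG is inactive.
With no repressor bound, *pexL* is transcribed.
→ *pexL* is ON.
4 of the 5 genes are transcribed.

4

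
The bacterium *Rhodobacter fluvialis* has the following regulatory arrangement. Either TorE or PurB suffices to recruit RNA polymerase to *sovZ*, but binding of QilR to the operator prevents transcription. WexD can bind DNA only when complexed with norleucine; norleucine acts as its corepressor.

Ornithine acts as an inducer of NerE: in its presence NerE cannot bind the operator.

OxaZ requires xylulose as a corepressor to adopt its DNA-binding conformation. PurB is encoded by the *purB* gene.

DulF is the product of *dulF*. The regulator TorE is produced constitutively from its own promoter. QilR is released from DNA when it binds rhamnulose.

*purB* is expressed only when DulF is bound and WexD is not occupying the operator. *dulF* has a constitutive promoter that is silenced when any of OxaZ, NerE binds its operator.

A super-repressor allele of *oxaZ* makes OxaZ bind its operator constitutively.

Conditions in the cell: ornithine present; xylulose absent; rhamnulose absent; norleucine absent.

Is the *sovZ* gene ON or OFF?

TorE is produced constitutively and is active.
Rhamnulose is absent, so QilR is active.
Norleucine is absent, so WexD is inactive.
OxaZ is constitutively active in this strain.
Ornithine is present, so NerE is inactive.
With repressor OxaZ bound, *dulF* is not transcribed.
So DulF is not produced.
Required activator DulF is absent, so *purB* is not transcribed.
So PurB is not produced.
With repressor QilR bound, *sovZ* is not transcribed.

OFF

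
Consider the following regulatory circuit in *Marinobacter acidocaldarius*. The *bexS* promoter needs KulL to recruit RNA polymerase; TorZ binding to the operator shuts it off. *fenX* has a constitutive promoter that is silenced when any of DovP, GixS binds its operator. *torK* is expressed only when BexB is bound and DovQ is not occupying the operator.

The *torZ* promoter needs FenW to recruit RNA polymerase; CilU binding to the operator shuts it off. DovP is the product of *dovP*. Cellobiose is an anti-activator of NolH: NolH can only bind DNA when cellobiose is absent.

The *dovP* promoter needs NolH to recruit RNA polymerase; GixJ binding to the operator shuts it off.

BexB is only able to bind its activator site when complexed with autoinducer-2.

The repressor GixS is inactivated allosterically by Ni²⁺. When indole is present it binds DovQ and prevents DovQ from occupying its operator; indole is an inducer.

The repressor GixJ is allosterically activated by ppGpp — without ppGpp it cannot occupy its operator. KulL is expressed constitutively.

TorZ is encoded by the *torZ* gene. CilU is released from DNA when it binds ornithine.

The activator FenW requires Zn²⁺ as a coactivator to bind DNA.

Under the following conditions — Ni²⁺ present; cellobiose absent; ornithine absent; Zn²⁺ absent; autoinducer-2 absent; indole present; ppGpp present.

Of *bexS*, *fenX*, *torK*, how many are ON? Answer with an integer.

2

Ornithine is absent, so CilU is active.
Zn²⁺ is absent, so FenW is inactive.
With repressor CilU bound, *torZ* is not transcribed.
So TorZ is not produced.
KulL is produced constitutively and is active.
No repressor is bound and KulL is active, so *bexS* is transcribed.
→ *bexS* is ON.
ppGpp is present, so GixJ is active.
Cellobiose is absent, so NolH is active.
With repressor GixJ bound, *dovP* is not transcribed.
So DovP is not produced.
Ni²⁺ is present, so GixS is inactive.
With no repressor bound, *fenX* is transcribed.
→ *fenX* is ON.
Indole is present, so DovQ is inactive.
Autoinducer-2 is absent, so BexB is inactive.
Required activator BexB is absent, so *torK* is not transcribed.
→ *torK* is OFF.
2 of the 3 genes are transcribed.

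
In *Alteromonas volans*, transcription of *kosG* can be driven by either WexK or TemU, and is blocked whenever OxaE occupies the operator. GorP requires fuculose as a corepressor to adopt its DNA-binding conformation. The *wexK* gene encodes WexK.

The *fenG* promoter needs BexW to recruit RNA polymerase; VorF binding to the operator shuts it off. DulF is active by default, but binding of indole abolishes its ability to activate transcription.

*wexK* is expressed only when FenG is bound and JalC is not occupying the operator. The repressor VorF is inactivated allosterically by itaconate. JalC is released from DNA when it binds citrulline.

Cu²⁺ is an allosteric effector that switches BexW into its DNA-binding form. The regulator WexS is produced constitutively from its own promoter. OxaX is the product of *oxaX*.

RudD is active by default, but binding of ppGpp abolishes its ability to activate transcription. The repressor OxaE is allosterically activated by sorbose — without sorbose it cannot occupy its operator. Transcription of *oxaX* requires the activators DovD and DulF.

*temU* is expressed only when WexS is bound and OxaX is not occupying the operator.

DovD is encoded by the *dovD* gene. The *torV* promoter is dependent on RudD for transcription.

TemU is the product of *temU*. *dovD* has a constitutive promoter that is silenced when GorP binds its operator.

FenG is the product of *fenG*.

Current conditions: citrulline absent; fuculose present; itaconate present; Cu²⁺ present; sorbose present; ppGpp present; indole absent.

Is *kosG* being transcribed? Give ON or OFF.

OFF

Citrulline is absent, so JalC is active.
Cu²⁺ is present, so BexW is active.
Itaconate is present, so VorF is inactive.
No repressor is bound and BexW is active, so *fenG* is transcribed.
So FenG is produced and active.
With repressor JalC bound, *wexK* is not transcribed.
So WexK is not produced.
Fuculose is present, so GorP is active.
With repressor GorP bound, *dovD* is not transcribed.
So DovD is not produced.
Indole is absent, so DulF is active.
Required activator DovD is absent, so *oxaX* is not transcribed.
So OxaX is not produced.
WexS is produced constitutively and is active.
No repressor is bound and WexS is active, so *temU* is transcribed.
So TemU is produced and active.
Sorbose is present, so OxaE is active.
With repressor OxaE bound, *kosG* is not transcribed.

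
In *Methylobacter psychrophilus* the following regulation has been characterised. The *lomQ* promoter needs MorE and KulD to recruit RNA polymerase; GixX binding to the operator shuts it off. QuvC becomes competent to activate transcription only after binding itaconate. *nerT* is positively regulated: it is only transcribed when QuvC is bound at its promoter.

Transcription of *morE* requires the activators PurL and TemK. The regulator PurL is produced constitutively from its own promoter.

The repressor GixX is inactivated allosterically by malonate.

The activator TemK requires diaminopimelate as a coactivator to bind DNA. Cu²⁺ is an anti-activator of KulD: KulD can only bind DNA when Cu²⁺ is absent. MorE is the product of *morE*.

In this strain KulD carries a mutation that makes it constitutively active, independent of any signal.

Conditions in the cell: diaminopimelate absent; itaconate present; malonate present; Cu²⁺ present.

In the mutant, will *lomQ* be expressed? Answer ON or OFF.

Malonate is present, so GixX is inactive.
PurL is produced constitutively and is active.
Diaminopimelate is absent, so TemK is inactive.
Required activator TemK is absent, so *morE* is not transcribed.
So MorE is not produced.
KulD is constitutively active in this strain.
Required activator MorE is absent, so *lomQ* is not transcribed.

OFF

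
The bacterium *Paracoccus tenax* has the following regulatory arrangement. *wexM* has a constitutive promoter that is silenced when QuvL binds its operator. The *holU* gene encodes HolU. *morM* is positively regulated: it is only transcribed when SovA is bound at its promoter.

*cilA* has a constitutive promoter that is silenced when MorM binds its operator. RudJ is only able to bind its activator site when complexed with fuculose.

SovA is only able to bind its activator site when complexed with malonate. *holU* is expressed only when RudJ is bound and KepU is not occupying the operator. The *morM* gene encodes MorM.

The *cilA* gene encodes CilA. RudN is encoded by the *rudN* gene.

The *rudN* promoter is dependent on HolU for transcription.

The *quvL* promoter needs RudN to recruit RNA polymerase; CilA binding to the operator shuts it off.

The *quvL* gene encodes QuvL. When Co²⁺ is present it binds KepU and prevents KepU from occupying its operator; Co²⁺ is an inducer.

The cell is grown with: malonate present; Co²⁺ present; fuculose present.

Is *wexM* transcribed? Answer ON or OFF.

OFF

Co²⁺ is present, so KepU is inactive.
Fuculose is present, so RudJ is active.
No repressor is bound and RudJ is active, so *holU* is transcribed.
So HolU is produced and active.
No repressor is bound and HolU is active, so *rudN* is transcribed.
So RudN is produced and active.
Malonate is present, so SovA is active.
No repressor is bound and SovA is active, so *morM* is transcribed.
So MorM is produced and active.
With repressor MorM bound, *cilA* is not transcribed.
So CilA is not produced.
No repressor is bound and RudN is active, so *quvL* is transcribed.
So QuvL is produced and active.
With repressor QuvL bound, *wexM* is not transcribed.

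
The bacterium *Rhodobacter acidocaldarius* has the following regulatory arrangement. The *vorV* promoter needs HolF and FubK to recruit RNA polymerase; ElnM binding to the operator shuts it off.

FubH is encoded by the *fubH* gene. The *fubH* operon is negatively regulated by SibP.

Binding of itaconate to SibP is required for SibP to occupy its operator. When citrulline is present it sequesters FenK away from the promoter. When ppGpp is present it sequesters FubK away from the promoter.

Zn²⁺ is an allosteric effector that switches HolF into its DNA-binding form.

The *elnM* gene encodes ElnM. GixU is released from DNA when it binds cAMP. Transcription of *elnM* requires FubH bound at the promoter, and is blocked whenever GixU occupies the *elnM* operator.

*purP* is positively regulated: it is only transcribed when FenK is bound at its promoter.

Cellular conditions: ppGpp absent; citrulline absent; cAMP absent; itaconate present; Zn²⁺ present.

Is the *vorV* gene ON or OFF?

ON

Itaconate is present, so SibP is active.
With repressor SibP bound, *fubH* is not transcribed.
So FubH is not produced.
cAMP is absent, so GixU is active.
With repressor GixU bound, *elnM* is not transcribed.
So ElnM is not produced.
Zn²⁺ is present, so HolF is active.
ppGpp is absent, so FubK is active.
No repressor is bound and HolF and FubK are active, so *vorV* is transcribed.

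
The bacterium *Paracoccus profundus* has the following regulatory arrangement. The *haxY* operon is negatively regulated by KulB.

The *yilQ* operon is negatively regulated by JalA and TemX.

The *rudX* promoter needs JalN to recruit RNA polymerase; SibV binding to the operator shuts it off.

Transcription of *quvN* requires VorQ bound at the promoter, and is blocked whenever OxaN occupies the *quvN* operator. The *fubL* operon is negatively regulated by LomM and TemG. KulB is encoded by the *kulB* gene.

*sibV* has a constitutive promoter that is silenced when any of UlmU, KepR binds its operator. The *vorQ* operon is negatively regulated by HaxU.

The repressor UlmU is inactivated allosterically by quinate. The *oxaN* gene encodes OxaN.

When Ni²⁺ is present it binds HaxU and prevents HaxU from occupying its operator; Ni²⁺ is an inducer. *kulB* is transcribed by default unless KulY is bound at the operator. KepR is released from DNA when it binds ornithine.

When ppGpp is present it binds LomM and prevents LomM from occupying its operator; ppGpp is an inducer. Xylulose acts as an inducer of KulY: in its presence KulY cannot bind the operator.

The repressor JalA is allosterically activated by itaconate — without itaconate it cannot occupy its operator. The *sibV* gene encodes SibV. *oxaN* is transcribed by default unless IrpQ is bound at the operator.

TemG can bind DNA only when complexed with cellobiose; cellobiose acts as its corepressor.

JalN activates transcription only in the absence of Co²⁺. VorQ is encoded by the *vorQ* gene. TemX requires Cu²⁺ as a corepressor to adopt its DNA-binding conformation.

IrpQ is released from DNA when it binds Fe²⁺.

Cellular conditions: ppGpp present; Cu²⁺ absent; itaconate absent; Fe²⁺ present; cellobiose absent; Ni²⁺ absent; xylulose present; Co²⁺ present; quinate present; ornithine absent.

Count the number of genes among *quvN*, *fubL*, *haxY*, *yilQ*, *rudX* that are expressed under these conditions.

2

Fe²⁺ is present, so IrpQ is inactive.
With no repressor bound, *oxaN* is transcribed.
So OxaN is produced and active.
Ni²⁺ is absent, so HaxU is active.
With repressor HaxU bound, *vorQ* is not transcribed.
So VorQ is not produced.
With repressor OxaN bound, *quvN* is not transcribed.
→ *quvN* is OFF.
ppGpp is present, so LomM is inactive.
Cellobiose is absent, so TemG is inactive.
With no repressor bound, *fubL* is transcribed.
→ *fubL* is ON.
Xylulose is present, so KulY is inactive.
With no repressor bound, *kulB* is transcribed.
So KulB is produced and active.
With repressor KulB bound, *haxY* is not transcribed.
→ *haxY* is OFF.
Itaconate is absent, so JalA is inactive.
Cu²⁺ is absent, so TemX is inactive.
With no repressor bound, *yilQ* is transcribed.
→ *yilQ* is ON.
Quinate is present, so UlmU is inactive.
Ornithine is absent, so KepR is active.
With repressor KepR bound, *sibV* is not transcribed.
So SibV is not produced.
Co²⁺ is present, so JalN is inactive.
Required activator JalN is absent, so *rudX* is not transcribed.
→ *rudX* is OFF.
2 of the 5 genes are transcribed.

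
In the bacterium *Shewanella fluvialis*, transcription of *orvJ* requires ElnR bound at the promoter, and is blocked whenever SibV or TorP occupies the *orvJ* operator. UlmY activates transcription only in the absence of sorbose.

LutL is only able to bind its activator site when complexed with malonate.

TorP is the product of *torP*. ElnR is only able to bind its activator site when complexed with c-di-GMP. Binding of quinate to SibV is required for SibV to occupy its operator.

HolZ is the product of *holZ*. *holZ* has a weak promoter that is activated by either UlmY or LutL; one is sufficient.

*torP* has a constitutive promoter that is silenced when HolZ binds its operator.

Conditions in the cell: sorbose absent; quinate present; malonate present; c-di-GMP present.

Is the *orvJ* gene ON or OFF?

Quinate is present, so SibV is active.
c-di-GMP is present, so ElnR is active.
Sorbose is absent, so UlmY is active.
Malonate is present, so LutL is active.
Activator UlmY is present, so *holZ* is transcribed.
So HolZ is produced and active.
With repressor HolZ bound, *torP* is not transcribed.
So TorP is not produced.
With repressor SibV bound, *orvJ* is not transcribed.

OFF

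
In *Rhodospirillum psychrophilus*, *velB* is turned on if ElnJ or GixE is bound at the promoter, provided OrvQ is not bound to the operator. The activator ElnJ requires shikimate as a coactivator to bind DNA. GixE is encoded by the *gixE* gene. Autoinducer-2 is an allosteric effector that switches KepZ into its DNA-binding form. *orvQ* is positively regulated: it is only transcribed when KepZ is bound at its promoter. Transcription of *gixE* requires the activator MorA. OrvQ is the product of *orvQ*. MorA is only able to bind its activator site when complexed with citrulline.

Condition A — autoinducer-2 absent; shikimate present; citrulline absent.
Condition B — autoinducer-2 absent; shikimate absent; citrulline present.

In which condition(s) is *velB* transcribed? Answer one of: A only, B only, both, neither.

both

Condition A:
Autoinducer-2 is absent, so KepZ is inactive.
Required activator KepZ is absent, so *orvQ* is not transcribed.
So OrvQ is not produced.
Shikimate is present, so ElnJ is active.
Citrulline is absent, so MorA is inactive.
Required activator MorA is absent, so *gixE* is not transcribed.
So GixE is not produced.
Activator ElnJ is present, so *velB* is transcribed.
→ *velB* is ON in A.
Condition B:
Autoinducer-2 is absent, so KepZ is inactive.
Required activator KepZ is absent, so *orvQ* is not transcribed.
So OrvQ is not produced.
Shikimate is absent, so ElnJ is inactive.
Citrulline is present, so MorA is active.
No repressor is bound and MorA is active, so *gixE* is transcribed.
So GixE is produced and active.
Activator GixE is present, so *velB* is transcribed.
→ *velB* is ON in B.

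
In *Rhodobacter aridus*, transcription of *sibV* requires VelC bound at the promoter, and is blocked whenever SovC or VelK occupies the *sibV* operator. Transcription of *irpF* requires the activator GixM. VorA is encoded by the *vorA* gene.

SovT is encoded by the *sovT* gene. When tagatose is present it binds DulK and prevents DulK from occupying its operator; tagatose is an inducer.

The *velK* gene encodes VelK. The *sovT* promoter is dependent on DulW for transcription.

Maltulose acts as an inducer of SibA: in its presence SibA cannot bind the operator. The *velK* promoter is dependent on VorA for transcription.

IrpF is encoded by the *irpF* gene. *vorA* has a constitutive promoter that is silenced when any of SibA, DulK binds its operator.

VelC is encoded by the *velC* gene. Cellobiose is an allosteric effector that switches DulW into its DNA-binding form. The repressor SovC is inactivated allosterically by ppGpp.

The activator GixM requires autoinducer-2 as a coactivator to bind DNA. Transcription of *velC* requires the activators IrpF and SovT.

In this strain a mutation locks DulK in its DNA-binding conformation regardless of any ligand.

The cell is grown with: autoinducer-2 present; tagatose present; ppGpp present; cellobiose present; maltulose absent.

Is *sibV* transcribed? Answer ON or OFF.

ppGpp is present, so SovC is inactive.
Autoinducer-2 is present, so GixM is active.
No repressor is bound and GixM is active, so *irpF* is transcribed.
So IrpF is produced and active.
Cellobiose is present, so DulW is active.
No repressor is bound and DulW is active, so *sovT* is transcribed.
So SovT is produced and active.
No repressor is bound and IrpF and SovT are active, so *velC* is transcribed.
So VelC is produced and active.
Maltulose is absent, so SibA is active.
DulK is constitutively active in this strain.
With repressor SibA bound, *vorA* is not transcribed.
So VorA is not produced.
Required activator VorA is absent, so *velK* is not transcribed.
So VelK is not produced.
No repressor is bound and VelC is active, so *sibV* is transcribed.

ON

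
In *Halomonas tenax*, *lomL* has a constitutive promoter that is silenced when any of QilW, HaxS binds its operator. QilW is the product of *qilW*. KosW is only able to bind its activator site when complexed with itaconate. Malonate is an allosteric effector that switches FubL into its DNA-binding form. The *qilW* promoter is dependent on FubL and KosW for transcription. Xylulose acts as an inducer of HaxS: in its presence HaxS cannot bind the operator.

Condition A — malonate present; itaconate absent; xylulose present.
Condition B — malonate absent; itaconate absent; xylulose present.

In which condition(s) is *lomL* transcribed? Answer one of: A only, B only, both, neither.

Condition A:
Malonate is present, so FubL is active.
Itaconate is absent, so KosW is inactive.
Required activator KosW is absent, so *qilW* is not transcribed.
So QilW is not produced.
Xylulose is present, so HaxS is inactive.
With no repressor bound, *lomL* is transcribed.
→ *lomL* is ON in A.
Condition B:
Malonate is absent, so FubL is inactive.
Itaconate is absent, so KosW is inactive.
Required activator FubL is absent, so *qilW* is not transcribed.
So QilW is not produced.
Xylulose is present, so HaxS is inactive.
With no repressor bound, *lomL* is transcribed.
→ *lomL* is ON in B.

both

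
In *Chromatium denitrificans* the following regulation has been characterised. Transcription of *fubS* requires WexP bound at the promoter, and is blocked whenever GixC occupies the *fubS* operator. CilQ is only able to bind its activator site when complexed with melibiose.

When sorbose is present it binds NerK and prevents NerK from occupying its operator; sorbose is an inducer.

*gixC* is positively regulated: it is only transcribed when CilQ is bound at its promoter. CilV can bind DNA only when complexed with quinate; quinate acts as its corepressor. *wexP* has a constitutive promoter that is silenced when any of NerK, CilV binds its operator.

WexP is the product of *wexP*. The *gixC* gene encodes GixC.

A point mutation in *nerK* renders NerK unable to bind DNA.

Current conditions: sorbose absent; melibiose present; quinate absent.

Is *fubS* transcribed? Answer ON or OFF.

Melibiose is present, so CilQ is active.
No repressor is bound and CilQ is active, so *gixC* is transcribed.
So GixC is produced and active.
NerK is non-functional in this strain, so it has no effect.
Quinate is absent, so CilV is inactive.
With no repressor bound, *wexP* is transcribed.
So WexP is produced and active.
With repressor GixC bound, *fubS* is not transcribed.

OFF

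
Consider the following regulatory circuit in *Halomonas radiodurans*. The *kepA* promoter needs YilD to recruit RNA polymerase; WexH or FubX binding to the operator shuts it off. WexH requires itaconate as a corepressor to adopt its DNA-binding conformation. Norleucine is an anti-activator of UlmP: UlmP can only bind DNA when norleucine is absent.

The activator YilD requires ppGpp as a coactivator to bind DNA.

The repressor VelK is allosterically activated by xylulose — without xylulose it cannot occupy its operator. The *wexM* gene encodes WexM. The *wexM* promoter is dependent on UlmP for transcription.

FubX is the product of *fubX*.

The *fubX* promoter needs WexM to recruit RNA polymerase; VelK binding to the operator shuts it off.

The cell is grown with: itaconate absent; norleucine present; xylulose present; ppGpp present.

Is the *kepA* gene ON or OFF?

ppGpp is present, so YilD is active.
Itaconate is absent, so WexH is inactive.
Xylulose is present, so VelK is active.
Norleucine is present, so UlmP is inactive.
Required activator UlmP is absent, so *wexM* is not transcribed.
So WexM is not produced.
With repressor VelK bound, *fubX* is not transcribed.
So FubX is not produced.
No repressor is bound and YilD is active, so *kepA* is transcribed.

ON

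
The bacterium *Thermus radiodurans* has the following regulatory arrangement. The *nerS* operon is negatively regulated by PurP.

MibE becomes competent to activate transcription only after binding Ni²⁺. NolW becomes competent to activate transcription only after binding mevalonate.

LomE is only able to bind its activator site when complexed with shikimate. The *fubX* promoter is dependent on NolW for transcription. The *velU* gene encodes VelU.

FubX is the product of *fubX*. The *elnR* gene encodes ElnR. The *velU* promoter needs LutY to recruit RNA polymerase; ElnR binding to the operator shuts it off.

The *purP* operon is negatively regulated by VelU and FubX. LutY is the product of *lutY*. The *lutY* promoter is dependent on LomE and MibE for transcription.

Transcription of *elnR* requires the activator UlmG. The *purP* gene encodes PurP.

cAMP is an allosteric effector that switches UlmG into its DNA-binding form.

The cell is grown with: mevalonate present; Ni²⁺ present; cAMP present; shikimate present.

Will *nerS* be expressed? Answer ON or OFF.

ON

cAMP is present, so UlmG is active.
No repressor is bound and UlmG is active, so *elnR* is transcribed.
So ElnR is produced and active.
Shikimate is present, so LomE is active.
Ni²⁺ is present, so MibE is active.
No repressor is bound and LomE and MibE are active, so *lutY* is transcribed.
So LutY is produced and active.
With repressor ElnR bound, *velU* is not transcribed.
So VelU is not produced.
Mevalonate is present, so NolW is active.
No repressor is bound and NolW is active, so *fubX* is transcribed.
So FubX is produced and active.
With repressor FubX bound, *purP* is not transcribed.
So PurP is not produced.
With no repressor bound, *nerS* is transcribed.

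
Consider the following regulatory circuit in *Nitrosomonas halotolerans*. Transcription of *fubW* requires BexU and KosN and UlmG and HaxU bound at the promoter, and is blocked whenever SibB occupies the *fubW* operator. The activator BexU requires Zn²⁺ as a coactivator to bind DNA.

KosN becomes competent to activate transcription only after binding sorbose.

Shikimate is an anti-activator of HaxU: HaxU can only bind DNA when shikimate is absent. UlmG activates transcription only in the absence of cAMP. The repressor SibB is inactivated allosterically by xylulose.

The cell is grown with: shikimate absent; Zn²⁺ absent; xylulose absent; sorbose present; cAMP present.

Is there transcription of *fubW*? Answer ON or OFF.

OFF

Zn²⁺ is absent, so BexU is inactive.
Sorbose is present, so KosN is active.
Xylulose is absent, so SibB is active.
cAMP is present, so UlmG is inactive.
Shikimate is absent, so HaxU is active.
With repressor SibB bound, *fubW* is not transcribed.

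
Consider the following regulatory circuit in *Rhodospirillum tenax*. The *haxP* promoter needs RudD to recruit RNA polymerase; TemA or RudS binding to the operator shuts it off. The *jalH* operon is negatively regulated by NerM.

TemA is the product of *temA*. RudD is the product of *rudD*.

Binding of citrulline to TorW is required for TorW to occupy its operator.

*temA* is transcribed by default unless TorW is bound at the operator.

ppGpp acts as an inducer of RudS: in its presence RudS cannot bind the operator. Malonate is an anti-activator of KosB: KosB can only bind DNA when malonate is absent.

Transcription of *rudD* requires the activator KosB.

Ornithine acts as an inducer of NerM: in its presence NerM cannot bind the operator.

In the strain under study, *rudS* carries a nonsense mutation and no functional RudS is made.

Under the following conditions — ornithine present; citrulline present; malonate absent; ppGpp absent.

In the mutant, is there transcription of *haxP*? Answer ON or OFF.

Citrulline is present, so TorW is active.
With repressor TorW bound, *temA* is not transcribed.
So TemA is not produced.
RudS is non-functional in this strain, so it has no effect.
Malonate is absent, so KosB is active.
No repressor is bound and KosB is active, so *rudD* is transcribed.
So RudD is produced and active.
No repressor is bound and RudD is active, so *haxP* is transcribed.

ON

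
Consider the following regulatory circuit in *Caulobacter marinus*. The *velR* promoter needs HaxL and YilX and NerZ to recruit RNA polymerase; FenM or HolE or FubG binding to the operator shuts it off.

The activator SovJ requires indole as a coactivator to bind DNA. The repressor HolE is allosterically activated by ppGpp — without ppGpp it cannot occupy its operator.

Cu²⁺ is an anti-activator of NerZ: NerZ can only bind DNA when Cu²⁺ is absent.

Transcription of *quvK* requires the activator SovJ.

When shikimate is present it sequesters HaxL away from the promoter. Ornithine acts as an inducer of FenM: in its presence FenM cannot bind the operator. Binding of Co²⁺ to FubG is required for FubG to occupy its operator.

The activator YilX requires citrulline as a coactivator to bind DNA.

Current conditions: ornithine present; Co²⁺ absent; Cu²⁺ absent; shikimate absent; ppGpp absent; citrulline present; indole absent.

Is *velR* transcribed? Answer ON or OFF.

ON

Ornithine is present, so FenM is inactive.
Shikimate is absent, so HaxL is active.
ppGpp is absent, so HolE is inactive.
Citrulline is present, so YilX is active.
Co²⁺ is absent, so FubG is inactive.
Cu²⁺ is absent, so NerZ is active.
No repressor is bound and HaxL and YilX and NerZ are active, so *velR* is transcribed.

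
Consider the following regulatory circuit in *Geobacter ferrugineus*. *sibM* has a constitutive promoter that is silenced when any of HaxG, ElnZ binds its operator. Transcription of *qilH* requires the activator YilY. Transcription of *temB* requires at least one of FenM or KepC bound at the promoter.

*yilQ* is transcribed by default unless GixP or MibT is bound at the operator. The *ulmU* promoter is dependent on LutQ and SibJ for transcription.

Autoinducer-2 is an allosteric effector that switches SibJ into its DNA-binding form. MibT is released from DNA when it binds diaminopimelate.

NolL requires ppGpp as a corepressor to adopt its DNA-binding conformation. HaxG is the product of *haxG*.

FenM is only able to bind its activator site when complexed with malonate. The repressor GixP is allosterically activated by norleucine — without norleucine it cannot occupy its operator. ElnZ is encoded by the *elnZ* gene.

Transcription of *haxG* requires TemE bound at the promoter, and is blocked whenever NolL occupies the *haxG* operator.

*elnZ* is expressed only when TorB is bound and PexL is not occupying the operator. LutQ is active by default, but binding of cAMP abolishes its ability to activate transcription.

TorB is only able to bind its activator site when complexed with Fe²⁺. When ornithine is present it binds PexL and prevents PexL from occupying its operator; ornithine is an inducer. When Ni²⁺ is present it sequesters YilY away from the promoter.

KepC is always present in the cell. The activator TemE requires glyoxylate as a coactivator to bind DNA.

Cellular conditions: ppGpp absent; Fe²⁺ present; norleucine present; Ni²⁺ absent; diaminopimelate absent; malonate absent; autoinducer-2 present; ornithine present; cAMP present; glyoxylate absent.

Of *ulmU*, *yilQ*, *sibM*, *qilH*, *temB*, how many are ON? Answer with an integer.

cAMP is present, so LutQ is inactive.
Autoinducer-2 is present, so SibJ is active.
Required activator LutQ is absent, so *ulmU* is not transcribed.
→ *ulmU* is OFF.
Norleucine is present, so GixP is active.
Diaminopimelate is absent, so MibT is active.
With repressor GixP bound, *yilQ* is not transcribed.
→ *yilQ* is OFF.
Glyoxylate is absent, so TemE is inactive.
ppGpp is absent, so NolL is inactive.
Required activator TemE is absent, so *haxG* is not transcribed.
So HaxG is not produced.
Ornithine is present, so PexL is inactive.
Fe²⁺ is present, so TorB is active.
No repressor is bound and TorB is active, so *elnZ* is transcribed.
So ElnZ is produced and active.
With repressor ElnZ bound, *sibM* is not transcribed.
→ *sibM* is OFF.
Ni²⁺ is absent, so YilY is active.
No repressor is bound and YilY is active, so *qilH* is transcribed.
→ *qilH* is ON.
Malonate is absent, so FenM is inactive.
KepC is produced constitutively and is active.
Activator KepC is present, so *temB* is transcribed.
→ *temB* is ON.
2 of the 5 genes are transcribed.

2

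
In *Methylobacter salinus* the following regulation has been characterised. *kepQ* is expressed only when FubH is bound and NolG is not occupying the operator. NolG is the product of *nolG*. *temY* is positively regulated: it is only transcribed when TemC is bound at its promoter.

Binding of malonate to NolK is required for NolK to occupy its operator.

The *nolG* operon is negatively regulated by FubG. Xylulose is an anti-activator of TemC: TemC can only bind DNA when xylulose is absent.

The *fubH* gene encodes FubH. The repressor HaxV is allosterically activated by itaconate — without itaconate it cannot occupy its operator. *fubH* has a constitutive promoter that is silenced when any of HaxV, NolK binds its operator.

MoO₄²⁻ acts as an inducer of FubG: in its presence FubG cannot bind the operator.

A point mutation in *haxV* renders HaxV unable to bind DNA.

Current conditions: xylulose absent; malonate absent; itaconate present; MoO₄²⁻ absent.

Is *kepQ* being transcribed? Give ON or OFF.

HaxV is non-functional in this strain, so it has no effect.
Malonate is absent, so NolK is inactive.
With no repressor bound, *fubH* is transcribed.
So FubH is produced and active.
MoO₄²⁻ is absent, so FubG is active.
With repressor FubG bound, *nolG* is not transcribed.
So NolG is not produced.
No repressor is bound and FubH is active, so *kepQ* is transcribed.

ON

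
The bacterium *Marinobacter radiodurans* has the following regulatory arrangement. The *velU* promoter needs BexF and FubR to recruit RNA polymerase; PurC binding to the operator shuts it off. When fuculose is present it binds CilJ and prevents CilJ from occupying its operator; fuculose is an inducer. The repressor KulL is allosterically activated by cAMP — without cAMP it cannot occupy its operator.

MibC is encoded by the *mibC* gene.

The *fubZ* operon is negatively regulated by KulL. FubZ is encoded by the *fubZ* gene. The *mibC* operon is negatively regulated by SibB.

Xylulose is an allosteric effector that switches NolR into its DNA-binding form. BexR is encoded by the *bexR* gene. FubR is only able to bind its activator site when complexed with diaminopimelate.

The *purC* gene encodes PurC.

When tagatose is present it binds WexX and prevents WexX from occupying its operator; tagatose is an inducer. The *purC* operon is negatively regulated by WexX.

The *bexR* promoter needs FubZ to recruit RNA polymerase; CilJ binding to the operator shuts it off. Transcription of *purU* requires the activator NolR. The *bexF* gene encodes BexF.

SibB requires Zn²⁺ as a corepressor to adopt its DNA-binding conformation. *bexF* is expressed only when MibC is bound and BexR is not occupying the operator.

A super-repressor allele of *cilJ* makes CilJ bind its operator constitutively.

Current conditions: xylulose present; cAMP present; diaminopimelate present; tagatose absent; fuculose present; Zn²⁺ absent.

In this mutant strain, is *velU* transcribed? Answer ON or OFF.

ON

Tagatose is absent, so WexX is active.
With repressor WexX bound, *purC* is not transcribed.
So PurC is not produced.
Zn²⁺ is absent, so SibB is inactive.
With no repressor bound, *mibC* is transcribed.
So MibC is produced and active.
cAMP is present, so KulL is active.
With repressor KulL bound, *fubZ* is not transcribed.
So FubZ is not produced.
CilJ is constitutively active in this strain.
With repressor CilJ bound, *bexR* is not transcribed.
So BexR is not produced.
No repressor is bound and MibC is active, so *bexF* is transcribed.
So BexF is produced and active.
Diaminopimelate is present, so FubR is active.
No repressor is bound and BexF and FubR are active, so *velU* is transcribed.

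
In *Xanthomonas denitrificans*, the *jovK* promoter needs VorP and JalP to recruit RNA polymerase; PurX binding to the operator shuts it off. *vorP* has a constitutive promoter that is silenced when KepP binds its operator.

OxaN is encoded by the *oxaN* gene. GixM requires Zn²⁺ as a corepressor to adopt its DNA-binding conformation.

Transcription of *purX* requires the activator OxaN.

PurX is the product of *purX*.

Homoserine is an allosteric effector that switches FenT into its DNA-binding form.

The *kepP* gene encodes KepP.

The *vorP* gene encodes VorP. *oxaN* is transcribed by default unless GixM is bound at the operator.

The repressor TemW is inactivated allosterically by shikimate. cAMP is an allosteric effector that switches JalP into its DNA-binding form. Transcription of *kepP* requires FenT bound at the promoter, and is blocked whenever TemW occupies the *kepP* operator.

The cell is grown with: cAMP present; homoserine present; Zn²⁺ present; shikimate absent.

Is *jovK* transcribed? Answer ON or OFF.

Zn²⁺ is present, so GixM is active.
With repressor GixM bound, *oxaN* is not transcribed.
So OxaN is not produced.
Required activator OxaN is absent, so *purX* is not transcribed.
So PurX is not produced.
Homoserine is present, so FenT is active.
Shikimate is absent, so TemW is active.
With repressor TemW bound, *kepP* is not transcribed.
So KepP is not produced.
With no repressor bound, *vorP* is transcribed.
So VorP is produced and active.
cAMP is present, so JalP is active.
No repressor is bound and VorP and JalP are active, so *jovK* is transcribed.

ON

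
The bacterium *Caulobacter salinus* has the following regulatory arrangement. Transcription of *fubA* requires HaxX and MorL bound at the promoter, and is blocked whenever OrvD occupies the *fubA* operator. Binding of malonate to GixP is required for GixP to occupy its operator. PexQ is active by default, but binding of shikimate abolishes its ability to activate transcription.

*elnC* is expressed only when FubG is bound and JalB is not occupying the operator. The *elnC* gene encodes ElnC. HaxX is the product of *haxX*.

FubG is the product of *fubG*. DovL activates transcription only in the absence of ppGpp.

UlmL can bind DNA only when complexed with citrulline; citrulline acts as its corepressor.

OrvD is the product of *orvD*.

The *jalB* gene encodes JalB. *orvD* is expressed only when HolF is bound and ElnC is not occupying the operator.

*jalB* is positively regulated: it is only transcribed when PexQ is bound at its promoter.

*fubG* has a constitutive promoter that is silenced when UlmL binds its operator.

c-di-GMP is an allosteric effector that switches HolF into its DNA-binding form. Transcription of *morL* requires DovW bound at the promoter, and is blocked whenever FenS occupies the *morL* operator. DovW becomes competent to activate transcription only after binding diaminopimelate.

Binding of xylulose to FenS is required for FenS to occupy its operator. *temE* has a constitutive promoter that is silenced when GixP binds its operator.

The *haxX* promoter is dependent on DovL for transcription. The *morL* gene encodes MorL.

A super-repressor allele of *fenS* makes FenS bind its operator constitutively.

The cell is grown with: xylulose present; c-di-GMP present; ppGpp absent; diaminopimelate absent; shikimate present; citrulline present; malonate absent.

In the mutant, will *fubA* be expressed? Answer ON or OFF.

OFF

ppGpp is absent, so DovL is active.
No repressor is bound and DovL is active, so *haxX* is transcribed.
So HaxX is produced and active.
Shikimate is present, so PexQ is inactive.
Required activator PexQ is absent, so *jalB* is not transcribed.
So JalB is not produced.
Citrulline is present, so UlmL is active.
With repressor UlmL bound, *fubG* is not transcribed.
So FubG is not produced.
Required activator FubG is absent, so *elnC* is not transcribed.
So ElnC is not produced.
c-di-GMP is present, so HolF is active.
No repressor is bound and HolF is active, so *orvD* is transcribed.
So OrvD is produced and active.
FenS is constitutively active in this strain.
Diaminopimelate is absent, so DovW is inactive.
With repressor FenS bound, *morL* is not transcribed.
So MorL is not produced.
With repressor OrvD bound, *fubA* is not transcribed.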